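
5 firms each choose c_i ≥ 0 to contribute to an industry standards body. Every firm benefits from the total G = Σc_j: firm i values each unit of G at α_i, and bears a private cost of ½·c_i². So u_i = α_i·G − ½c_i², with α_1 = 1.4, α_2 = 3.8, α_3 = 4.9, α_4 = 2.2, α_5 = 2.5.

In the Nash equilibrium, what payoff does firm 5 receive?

33.875

Firm i's FOC: ∂u_i/∂c_i = α_i − c_i = 0, so c_i* = α_i.
NE contributions = (1.4, 3.8, 4.9, 2.2, 2.5); G = 14.8.
u_5 = α_5·G − ½·(c_5)² = 2.5·14.8 − ½·2.5² = 33.875.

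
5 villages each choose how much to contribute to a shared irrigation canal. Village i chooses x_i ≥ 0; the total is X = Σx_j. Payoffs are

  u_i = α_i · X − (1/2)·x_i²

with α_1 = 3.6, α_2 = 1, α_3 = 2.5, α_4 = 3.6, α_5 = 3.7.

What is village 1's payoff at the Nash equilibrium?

45.36

Village i's FOC: ∂u_i/∂x_i = α_i − x_i = 0, so x_i* = α_i.
NE contributions = (3.6, 1, 2.5, 3.6, 3.7); X = 14.4.
u_1 = α_1·X − ½·(x_1)² = 3.6·14.4 − ½·3.6² = 45.36.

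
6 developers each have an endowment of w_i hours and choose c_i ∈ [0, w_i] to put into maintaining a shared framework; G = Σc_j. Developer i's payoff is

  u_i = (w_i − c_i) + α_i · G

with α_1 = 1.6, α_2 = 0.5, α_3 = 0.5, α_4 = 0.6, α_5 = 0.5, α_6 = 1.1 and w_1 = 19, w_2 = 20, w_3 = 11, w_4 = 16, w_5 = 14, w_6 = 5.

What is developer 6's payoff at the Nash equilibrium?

26.4

∂u_i/∂c_i = α_i − 1, so developer i contributes w_i if α_i > 1, else 0.
α_i > 1 for i ∈ {1, 6}; NE contributions (19, 0, 0, 0, 0, 5), G = 24.
u_6 = (5 − 5) + 1.1·24 = 26.4.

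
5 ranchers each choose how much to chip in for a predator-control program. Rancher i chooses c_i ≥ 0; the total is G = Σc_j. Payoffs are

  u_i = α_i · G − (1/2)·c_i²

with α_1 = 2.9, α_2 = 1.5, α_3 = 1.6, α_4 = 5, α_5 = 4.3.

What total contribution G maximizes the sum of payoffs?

76.5

Planner FOC: ∂(Σu_j)/∂c_i = (Σα_j) − c_i = 0, so c_i^SO = Σα_j = 15.3 for every i; G^SO = 76.5.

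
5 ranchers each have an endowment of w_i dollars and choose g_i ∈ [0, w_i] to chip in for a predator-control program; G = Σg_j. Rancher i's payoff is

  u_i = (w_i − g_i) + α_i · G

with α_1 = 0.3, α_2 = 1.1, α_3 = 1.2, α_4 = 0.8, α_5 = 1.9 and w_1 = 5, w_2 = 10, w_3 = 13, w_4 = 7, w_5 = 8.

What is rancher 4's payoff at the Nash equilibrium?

31.8

∂u_i/∂g_i = α_i − 1, so rancher i contributes w_i if α_i > 1, else 0.
α_i > 1 for i ∈ {2, 3, 5}; NE contributions (0, 10, 13, 0, 8), G = 31.
u_4 = (7 − 0) + 0.8·31 = 31.8.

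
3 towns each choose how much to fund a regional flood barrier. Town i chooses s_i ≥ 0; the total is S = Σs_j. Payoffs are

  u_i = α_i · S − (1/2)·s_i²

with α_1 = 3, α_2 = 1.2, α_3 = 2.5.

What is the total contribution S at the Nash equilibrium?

6.7

Town i's FOC: ∂u_i/∂s_i = α_i − s_i = 0, so s_i* = α_i.
NE contributions = (3, 1.2, 2.5); S = 6.7.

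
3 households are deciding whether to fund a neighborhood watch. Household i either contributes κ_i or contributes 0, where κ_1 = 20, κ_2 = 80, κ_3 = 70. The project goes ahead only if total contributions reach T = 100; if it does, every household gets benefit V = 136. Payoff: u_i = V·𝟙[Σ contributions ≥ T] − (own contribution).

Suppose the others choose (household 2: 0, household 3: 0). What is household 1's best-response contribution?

Others' total = 0. Even contributing 20 gives 20 < 100: no benefit either way.
Best response: 0.

0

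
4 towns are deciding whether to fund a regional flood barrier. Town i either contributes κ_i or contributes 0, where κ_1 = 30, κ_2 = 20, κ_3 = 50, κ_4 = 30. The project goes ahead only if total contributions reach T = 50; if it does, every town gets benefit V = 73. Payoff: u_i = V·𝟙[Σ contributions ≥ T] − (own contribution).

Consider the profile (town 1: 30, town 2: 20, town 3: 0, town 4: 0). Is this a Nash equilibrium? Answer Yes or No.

Yes

Total = 50 ≥ 50: provided.
Town 1 (pledges 30, payoff 43): dropping to 0 → total 20, payoff 0. No gain.
Town 2 (pledges 20, payoff 53): dropping to 0 → total 30, payoff 0. No gain.
Town 3 (pledges 0, payoff 73): pledging 50 → total 100, payoff 23. No gain.
Town 4 (pledges 0, payoff 73): pledging 30 → total 80, payoff 43. No gain.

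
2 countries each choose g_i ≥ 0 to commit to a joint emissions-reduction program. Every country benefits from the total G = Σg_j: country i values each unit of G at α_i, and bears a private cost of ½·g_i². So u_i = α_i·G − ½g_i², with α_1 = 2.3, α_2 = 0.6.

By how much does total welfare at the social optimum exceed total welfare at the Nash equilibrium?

Country i's FOC: ∂u_i/∂g_i = α_i − g_i = 0, so g_i* = α_i.
NE contributions = (2.3, 0.6); G = 2.9.
W^NE = (Σα)·G − ½Σα_i² = 2.9² − ½·5.65 = 5.585.
Planner sets g_i = Σα_j = 2.9 for every i, so G^SO = 2·2.9 = 5.8.
W^SO = (Σα)·G^SO − ½·2·(Σα)² = (2/2)·2.9² = 8.41.
Deadweight loss = W^SO − W^NE = 2.825.

2.825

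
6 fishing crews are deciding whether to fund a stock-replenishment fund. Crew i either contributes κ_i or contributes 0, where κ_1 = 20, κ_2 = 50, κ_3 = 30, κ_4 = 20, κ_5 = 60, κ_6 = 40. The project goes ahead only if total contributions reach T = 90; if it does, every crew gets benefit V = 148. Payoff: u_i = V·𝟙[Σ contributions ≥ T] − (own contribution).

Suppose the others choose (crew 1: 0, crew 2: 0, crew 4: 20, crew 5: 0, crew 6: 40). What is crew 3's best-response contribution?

Others' total = 60. Contributing 30 brings total to 90 ≥ 90: gain V − κ_3 = 118.
Best response: 30.

30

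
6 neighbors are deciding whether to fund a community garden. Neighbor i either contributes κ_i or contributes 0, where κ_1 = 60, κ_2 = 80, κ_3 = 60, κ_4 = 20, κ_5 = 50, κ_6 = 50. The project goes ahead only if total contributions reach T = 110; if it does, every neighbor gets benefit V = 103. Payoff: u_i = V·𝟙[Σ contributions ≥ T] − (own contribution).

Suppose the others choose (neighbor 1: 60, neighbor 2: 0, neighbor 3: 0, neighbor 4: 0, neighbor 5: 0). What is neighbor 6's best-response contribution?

Others' total = 60. Contributing 50 brings total to 110 ≥ 110: gain V − κ_6 = 53.
Best response: 50.

50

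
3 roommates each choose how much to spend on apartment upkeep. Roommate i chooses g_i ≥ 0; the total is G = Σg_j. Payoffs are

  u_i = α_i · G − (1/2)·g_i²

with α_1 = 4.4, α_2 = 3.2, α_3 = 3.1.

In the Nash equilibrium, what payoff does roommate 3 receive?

28.365

Roommate i's FOC: ∂u_i/∂g_i = α_i − g_i = 0, so g_i* = α_i.
NE contributions = (4.4, 3.2, 3.1); G = 10.7.
u_3 = α_3·G − ½·(g_3)² = 3.1·10.7 − ½·3.1² = 28.365.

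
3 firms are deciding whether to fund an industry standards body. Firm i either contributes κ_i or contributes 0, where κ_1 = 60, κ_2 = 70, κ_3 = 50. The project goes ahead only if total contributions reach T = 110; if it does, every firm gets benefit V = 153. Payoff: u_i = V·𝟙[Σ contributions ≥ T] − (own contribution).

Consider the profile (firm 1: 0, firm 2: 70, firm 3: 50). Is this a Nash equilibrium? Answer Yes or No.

Total = 120 ≥ 110: provided.
Firm 1 (pledges 0, payoff 153): pledging 60 → total 180, payoff 93. No gain.
Firm 2 (pledges 70, payoff 83): dropping to 0 → total 50, payoff 0. No gain.
Firm 3 (pledges 50, payoff 103): dropping to 0 → total 70, payoff 0. No gain.

Yes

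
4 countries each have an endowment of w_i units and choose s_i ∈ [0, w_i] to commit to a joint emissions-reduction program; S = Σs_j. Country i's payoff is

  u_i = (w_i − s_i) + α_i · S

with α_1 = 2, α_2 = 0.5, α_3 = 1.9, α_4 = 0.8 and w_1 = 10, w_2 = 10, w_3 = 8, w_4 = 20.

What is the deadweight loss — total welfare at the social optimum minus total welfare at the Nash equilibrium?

∂u_i/∂s_i = α_i − 1, so country i contributes w_i if α_i > 1, else 0.
α_i > 1 for i ∈ {1, 3}; NE contributions (10, 0, 8, 0), S = 18.
W^NE = Σw_i − S^NE + (Σα_i)·S^NE = 48 + 4.2·18 = 123.6.
Planner: ∂(Σu_j)/∂s_i = Σα_j − 1 = 4.2 > 0, so everyone contributes w_i; S^SO = 48, W^SO = 48 + 4.2·48 = 249.6.
Deadweight loss = 126.

126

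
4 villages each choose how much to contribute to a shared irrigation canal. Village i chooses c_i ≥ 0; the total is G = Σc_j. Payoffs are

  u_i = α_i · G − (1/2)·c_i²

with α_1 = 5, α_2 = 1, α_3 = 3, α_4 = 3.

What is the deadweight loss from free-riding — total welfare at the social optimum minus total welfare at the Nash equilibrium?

Village i's FOC: ∂u_i/∂c_i = α_i − c_i = 0, so c_i* = α_i.
NE contributions = (5, 1, 3, 3); G = 12.
W^NE = (Σα)·G − ½Σα_i² = 12² − ½·44 = 122.
Planner sets c_i = Σα_j = 12 for every i, so G^SO = 4·12 = 48.
W^SO = (Σα)·G^SO − ½·4·(Σα)² = (4/2)·12² = 288.
Deadweight loss = W^SO − W^NE = 166.

166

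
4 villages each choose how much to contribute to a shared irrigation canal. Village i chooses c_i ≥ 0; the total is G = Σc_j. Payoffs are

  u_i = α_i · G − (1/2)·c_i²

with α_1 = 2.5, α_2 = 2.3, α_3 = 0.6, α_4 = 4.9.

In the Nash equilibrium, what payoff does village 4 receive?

Village i's FOC: ∂u_i/∂c_i = α_i − c_i = 0, so c_i* = α_i.
NE contributions = (2.5, 2.3, 0.6, 4.9); G = 10.3.
u_4 = α_4·G − ½·(c_4)² = 4.9·10.3 − ½·4.9² = 38.465.

38.465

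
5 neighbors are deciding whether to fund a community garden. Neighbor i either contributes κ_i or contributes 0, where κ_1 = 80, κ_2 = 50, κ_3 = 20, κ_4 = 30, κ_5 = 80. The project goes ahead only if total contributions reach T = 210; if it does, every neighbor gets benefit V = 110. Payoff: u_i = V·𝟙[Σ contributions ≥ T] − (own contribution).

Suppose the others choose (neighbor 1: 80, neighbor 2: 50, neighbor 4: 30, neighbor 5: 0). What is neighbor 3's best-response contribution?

0

Others' total = 160. Even contributing 20 gives 180 < 210: no benefit either way.
Best response: 0.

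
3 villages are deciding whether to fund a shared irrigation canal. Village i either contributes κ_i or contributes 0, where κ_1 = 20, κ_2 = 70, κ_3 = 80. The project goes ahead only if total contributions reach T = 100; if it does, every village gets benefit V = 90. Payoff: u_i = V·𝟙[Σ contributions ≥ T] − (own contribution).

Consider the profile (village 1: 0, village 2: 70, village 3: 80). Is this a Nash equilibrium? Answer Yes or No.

Total = 150 ≥ 100: provided.
Village 1 (pledges 0, payoff 90): pledging 20 → total 170, payoff 70. No gain.
Village 2 (pledges 70, payoff 20): dropping to 0 → total 80, payoff 0. No gain.
Village 3 (pledges 80, payoff 10): dropping to 0 → total 70, payoff 0. No gain.

Yes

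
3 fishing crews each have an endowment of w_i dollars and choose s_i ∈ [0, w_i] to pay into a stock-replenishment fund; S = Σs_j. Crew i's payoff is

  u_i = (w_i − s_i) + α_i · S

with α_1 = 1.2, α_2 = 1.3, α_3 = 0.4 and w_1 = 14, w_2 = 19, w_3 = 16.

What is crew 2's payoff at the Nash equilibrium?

∂u_i/∂s_i = α_i − 1, so crew i contributes w_i if α_i > 1, else 0.
α_i > 1 for i ∈ {1, 2}; NE contributions (14, 19, 0), S = 33.
u_2 = (19 − 19) + 1.3·33 = 42.9.

42.9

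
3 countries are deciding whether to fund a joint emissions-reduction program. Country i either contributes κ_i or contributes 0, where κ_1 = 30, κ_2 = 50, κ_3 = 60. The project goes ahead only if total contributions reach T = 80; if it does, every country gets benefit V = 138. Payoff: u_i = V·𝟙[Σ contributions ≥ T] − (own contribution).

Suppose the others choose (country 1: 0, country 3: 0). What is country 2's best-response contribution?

Others' total = 0. Even contributing 50 gives 50 < 80: no benefit either way.
Best response: 0.

0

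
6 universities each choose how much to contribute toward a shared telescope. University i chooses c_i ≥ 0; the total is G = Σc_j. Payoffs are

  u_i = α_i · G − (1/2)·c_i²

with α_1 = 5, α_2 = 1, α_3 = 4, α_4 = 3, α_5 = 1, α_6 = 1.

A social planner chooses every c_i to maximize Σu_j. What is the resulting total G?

Planner FOC: ∂(Σu_j)/∂c_i = (Σα_j) − c_i = 0, so c_i^SO = Σα_j = 15 for every i; G^SO = 90.

90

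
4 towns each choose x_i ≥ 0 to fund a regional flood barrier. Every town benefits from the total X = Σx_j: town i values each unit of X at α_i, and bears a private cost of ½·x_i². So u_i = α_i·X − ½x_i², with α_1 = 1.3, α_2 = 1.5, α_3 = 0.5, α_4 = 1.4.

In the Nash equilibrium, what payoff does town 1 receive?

5.265

Town i's FOC: ∂u_i/∂x_i = α_i − x_i = 0, so x_i* = α_i.
NE contributions = (1.3, 1.5, 0.5, 1.4); X = 4.7.
u_1 = α_1·X − ½·(x_1)² = 1.3·4.7 − ½·1.3² = 5.265.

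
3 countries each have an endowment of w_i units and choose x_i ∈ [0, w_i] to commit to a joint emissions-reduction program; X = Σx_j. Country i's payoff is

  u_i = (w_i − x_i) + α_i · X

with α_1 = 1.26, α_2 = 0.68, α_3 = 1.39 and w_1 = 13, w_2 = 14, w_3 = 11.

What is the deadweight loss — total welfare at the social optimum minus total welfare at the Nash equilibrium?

32.62

∂u_i/∂x_i = α_i − 1, so country i contributes w_i if α_i > 1, else 0.
α_i > 1 for i ∈ {1, 3}; NE contributions (13, 0, 11), X = 24.
W^NE = Σw_i − X^NE + (Σα_i)·X^NE = 38 + 2.33·24 = 93.92.
Planner: ∂(Σu_j)/∂x_i = Σα_j − 1 = 2.33 > 0, so everyone contributes w_i; X^SO = 38, W^SO = 38 + 2.33·38 = 126.54.
Deadweight loss = 32.62.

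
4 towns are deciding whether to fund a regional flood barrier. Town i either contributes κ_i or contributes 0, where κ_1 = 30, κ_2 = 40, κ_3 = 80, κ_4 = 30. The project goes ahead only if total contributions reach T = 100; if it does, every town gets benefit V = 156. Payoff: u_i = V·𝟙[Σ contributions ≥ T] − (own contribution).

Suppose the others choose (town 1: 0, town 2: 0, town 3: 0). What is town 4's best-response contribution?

Others' total = 0. Even contributing 30 gives 30 < 100: no benefit either way.
Best response: 0.

0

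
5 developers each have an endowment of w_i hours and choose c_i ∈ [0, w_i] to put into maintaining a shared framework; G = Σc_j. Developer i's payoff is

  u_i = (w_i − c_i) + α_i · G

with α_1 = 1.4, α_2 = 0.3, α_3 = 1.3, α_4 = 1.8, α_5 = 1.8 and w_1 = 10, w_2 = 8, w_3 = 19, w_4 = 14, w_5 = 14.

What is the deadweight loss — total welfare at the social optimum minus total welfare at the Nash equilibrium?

44.8

∂u_i/∂c_i = α_i − 1, so developer i contributes w_i if α_i > 1, else 0.
α_i > 1 for i ∈ {1, 3, 4, 5}; NE contributions (10, 0, 19, 14, 14), G = 57.
W^NE = Σw_i − G^NE + (Σα_i)·G^NE = 65 + 5.6·57 = 384.2.
Planner: ∂(Σu_j)/∂c_i = Σα_j − 1 = 5.6 > 0, so everyone contributes w_i; G^SO = 65, W^SO = 65 + 5.6·65 = 429.
Deadweight loss = 44.8.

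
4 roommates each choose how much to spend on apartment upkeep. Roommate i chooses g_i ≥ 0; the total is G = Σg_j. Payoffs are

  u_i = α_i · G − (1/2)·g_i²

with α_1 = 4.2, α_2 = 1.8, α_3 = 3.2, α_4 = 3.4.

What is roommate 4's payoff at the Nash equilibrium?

37.06

Roommate i's FOC: ∂u_i/∂g_i = α_i − g_i = 0, so g_i* = α_i.
NE contributions = (4.2, 1.8, 3.2, 3.4); G = 12.6.
u_4 = α_4·G − ½·(g_4)² = 3.4·12.6 − ½·3.4² = 37.06.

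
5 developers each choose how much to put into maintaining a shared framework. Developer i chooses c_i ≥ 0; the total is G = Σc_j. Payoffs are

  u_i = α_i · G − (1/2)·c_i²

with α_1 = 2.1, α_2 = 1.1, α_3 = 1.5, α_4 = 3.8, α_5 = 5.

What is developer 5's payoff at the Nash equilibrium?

55

Developer i's FOC: ∂u_i/∂c_i = α_i − c_i = 0, so c_i* = α_i.
NE contributions = (2.1, 1.1, 1.5, 3.8, 5); G = 13.5.
u_5 = α_5·G − ½·(c_5)² = 5·13.5 − ½·5² = 55.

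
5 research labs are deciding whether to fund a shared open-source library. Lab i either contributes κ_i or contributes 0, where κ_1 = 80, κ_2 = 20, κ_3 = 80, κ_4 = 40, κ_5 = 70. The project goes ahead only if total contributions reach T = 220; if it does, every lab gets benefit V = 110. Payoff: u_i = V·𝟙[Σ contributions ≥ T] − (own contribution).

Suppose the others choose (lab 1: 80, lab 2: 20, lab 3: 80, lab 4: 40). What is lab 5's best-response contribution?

Others' total = 220 ≥ 220; contributing adds cost 70 for no extra benefit.
Best response: 0.

0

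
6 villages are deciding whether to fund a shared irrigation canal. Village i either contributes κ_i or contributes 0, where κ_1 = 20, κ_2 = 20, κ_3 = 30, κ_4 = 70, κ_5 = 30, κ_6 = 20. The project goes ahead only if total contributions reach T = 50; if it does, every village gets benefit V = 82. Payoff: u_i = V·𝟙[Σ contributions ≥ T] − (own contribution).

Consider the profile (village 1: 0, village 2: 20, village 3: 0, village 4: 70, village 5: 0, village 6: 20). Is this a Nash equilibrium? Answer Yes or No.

Total = 110 ≥ 50: provided.
Village 1 (pledges 0, payoff 82): pledging 20 → total 130, payoff 62. No gain.
Village 2 (pledges 20, payoff 62): dropping to 0 → total 90, payoff 82. Profitable deviation.

No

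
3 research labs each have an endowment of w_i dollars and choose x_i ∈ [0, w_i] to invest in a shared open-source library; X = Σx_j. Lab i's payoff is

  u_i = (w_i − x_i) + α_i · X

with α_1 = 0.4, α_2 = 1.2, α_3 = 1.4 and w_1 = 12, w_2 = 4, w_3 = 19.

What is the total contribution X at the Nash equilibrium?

∂u_i/∂x_i = α_i − 1, so lab i contributes w_i if α_i > 1, else 0.
α_i > 1 for i ∈ {2, 3}; NE contributions (0, 4, 19), X = 23.

23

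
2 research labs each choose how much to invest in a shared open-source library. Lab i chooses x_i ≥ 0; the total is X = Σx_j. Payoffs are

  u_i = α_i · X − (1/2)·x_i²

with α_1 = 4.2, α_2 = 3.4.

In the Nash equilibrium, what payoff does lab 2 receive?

20.06

Lab i's FOC: ∂u_i/∂x_i = α_i − x_i = 0, so x_i* = α_i.
NE contributions = (4.2, 3.4); X = 7.6.
u_2 = α_2·X − ½·(x_2)² = 3.4·7.6 − ½·3.4² = 20.06.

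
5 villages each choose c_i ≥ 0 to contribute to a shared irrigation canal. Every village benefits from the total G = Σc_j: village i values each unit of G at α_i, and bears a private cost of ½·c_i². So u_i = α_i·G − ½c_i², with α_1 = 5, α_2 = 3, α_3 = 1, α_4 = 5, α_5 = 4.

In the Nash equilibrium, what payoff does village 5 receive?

Village i's FOC: ∂u_i/∂c_i = α_i − c_i = 0, so c_i* = α_i.
NE contributions = (5, 3, 1, 5, 4); G = 18.
u_5 = α_5·G − ½·(c_5)² = 4·18 − ½·4² = 64.

64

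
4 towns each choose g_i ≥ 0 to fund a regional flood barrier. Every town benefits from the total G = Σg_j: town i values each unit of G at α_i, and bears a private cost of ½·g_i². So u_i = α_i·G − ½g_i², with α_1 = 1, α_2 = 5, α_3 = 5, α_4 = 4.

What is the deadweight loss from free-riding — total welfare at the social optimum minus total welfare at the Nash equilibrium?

258.5

Town i's FOC: ∂u_i/∂g_i = α_i − g_i = 0, so g_i* = α_i.
NE contributions = (1, 5, 5, 4); G = 15.
W^NE = (Σα)·G − ½Σα_i² = 15² − ½·67 = 191.5.
Planner sets g_i = Σα_j = 15 for every i, so G^SO = 4·15 = 60.
W^SO = (Σα)·G^SO − ½·4·(Σα)² = (4/2)·15² = 450.
Deadweight loss = W^SO − W^NE = 258.5.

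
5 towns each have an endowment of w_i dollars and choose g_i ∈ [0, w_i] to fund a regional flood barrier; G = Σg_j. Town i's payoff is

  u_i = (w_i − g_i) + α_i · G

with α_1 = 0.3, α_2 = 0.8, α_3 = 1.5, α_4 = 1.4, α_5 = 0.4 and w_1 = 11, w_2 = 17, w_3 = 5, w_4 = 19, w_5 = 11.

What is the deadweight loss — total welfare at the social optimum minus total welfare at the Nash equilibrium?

∂u_i/∂g_i = α_i − 1, so town i contributes w_i if α_i > 1, else 0.
α_i > 1 for i ∈ {3, 4}; NE contributions (0, 0, 5, 19, 0), G = 24.
W^NE = Σw_i − G^NE + (Σα_i)·G^NE = 63 + 3.4·24 = 144.6.
Planner: ∂(Σu_j)/∂g_i = Σα_j − 1 = 3.4 > 0, so everyone contributes w_i; G^SO = 63, W^SO = 63 + 3.4·63 = 277.2.
Deadweight loss = 132.6.

132.6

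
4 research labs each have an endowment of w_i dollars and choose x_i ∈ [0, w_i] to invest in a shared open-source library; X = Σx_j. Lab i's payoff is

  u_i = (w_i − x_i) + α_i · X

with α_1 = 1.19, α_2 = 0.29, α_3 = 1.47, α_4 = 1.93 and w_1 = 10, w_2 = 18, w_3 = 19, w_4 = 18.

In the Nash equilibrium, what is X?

∂u_i/∂x_i = α_i − 1, so lab i contributes w_i if α_i > 1, else 0.
α_i > 1 for i ∈ {1, 3, 4}; NE contributions (10, 0, 19, 18), X = 47.

47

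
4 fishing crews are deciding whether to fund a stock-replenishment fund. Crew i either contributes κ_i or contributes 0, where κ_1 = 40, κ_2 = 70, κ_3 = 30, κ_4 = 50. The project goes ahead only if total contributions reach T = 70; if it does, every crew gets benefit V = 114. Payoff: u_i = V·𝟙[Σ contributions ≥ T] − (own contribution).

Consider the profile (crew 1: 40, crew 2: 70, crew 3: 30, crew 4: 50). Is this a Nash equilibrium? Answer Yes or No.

Total = 190 ≥ 70: provided.
Crew 1 (pledges 40, payoff 74): dropping to 0 → total 150, payoff 114. Profitable deviation.

No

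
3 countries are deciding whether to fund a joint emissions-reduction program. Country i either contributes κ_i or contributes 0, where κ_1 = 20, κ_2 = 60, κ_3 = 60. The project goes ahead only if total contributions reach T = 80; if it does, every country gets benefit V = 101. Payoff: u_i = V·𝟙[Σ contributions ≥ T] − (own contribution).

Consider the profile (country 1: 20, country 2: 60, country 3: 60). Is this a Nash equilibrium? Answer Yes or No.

Total = 140 ≥ 80: provided.
Country 1 (pledges 20, payoff 81): dropping to 0 → total 120, payoff 101. Profitable deviation.

No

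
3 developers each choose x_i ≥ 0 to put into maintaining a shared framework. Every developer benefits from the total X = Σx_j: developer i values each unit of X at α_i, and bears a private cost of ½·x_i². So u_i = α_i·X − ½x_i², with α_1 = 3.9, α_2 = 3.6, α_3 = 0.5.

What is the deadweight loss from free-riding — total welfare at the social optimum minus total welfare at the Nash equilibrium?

46.21

Developer i's FOC: ∂u_i/∂x_i = α_i − x_i = 0, so x_i* = α_i.
NE contributions = (3.9, 3.6, 0.5); X = 8.
W^NE = (Σα)·X − ½Σα_i² = 8² − ½·28.42 = 49.79.
Planner sets x_i = Σα_j = 8 for every i, so X^SO = 3·8 = 24.
W^SO = (Σα)·X^SO − ½·3·(Σα)² = (3/2)·8² = 96.
Deadweight loss = W^SO − W^NE = 46.21.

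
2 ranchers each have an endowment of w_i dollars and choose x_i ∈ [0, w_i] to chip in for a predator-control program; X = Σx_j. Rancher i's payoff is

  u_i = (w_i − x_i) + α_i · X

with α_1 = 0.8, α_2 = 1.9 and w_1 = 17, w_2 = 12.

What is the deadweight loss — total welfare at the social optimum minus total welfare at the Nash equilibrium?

∂u_i/∂x_i = α_i − 1, so rancher i contributes w_i if α_i > 1, else 0.
α_i > 1 for i ∈ {2}; NE contributions (0, 12), X = 12.
W^NE = Σw_i − X^NE + (Σα_i)·X^NE = 29 + 1.7·12 = 49.4.
Planner: ∂(Σu_j)/∂x_i = Σα_j − 1 = 1.7 > 0, so everyone contributes w_i; X^SO = 29, W^SO = 29 + 1.7·29 = 78.3.
Deadweight loss = 28.9.

28.9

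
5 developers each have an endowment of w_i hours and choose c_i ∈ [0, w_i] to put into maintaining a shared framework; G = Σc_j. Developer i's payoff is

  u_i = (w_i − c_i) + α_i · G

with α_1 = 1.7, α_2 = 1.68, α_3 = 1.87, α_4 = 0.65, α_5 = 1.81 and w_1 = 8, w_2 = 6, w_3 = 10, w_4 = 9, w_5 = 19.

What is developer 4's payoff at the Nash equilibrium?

∂u_i/∂c_i = α_i − 1, so developer i contributes w_i if α_i > 1, else 0.
α_i > 1 for i ∈ {1, 2, 3, 5}; NE contributions (8, 6, 10, 0, 19), G = 43.
u_4 = (9 − 0) + 0.65·43 = 36.95.

36.95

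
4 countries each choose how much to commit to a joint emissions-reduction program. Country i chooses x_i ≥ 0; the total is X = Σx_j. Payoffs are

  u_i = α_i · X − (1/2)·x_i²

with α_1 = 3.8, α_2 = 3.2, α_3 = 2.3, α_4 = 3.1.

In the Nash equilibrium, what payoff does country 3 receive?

Country i's FOC: ∂u_i/∂x_i = α_i − x_i = 0, so x_i* = α_i.
NE contributions = (3.8, 3.2, 2.3, 3.1); X = 12.4.
u_3 = α_3·X − ½·(x_3)² = 2.3·12.4 − ½·2.3² = 25.875.

25.875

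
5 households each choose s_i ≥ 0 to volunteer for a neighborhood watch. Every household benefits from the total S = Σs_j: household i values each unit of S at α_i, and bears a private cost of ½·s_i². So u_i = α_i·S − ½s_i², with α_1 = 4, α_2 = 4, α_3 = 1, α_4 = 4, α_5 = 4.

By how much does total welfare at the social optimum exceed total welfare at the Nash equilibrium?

Household i's FOC: ∂u_i/∂s_i = α_i − s_i = 0, so s_i* = α_i.
NE contributions = (4, 4, 1, 4, 4); S = 17.
W^NE = (Σα)·S − ½Σα_i² = 17² − ½·65 = 256.5.
Planner sets s_i = Σα_j = 17 for every i, so S^SO = 5·17 = 85.
W^SO = (Σα)·S^SO − ½·5·(Σα)² = (5/2)·17² = 722.5.
Deadweight loss = W^SO − W^NE = 466.

466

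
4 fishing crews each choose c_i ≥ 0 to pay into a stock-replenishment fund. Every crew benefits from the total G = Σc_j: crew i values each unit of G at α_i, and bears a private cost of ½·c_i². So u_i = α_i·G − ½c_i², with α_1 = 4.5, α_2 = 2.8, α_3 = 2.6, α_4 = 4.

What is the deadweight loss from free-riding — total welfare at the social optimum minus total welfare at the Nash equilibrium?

Crew i's FOC: ∂u_i/∂c_i = α_i − c_i = 0, so c_i* = α_i.
NE contributions = (4.5, 2.8, 2.6, 4); G = 13.9.
W^NE = (Σα)·G − ½Σα_i² = 13.9² − ½·50.85 = 167.785.
Planner sets c_i = Σα_j = 13.9 for every i, so G^SO = 4·13.9 = 55.6.
W^SO = (Σα)·G^SO − ½·4·(Σα)² = (4/2)·13.9² = 386.42.
Deadweight loss = W^SO − W^NE = 218.635.

218.635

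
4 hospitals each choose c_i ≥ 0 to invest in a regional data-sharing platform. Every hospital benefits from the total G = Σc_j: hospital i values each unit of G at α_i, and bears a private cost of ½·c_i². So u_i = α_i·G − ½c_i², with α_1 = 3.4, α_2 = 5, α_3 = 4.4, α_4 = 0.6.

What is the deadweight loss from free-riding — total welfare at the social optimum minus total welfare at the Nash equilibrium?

Hospital i's FOC: ∂u_i/∂c_i = α_i − c_i = 0, so c_i* = α_i.
NE contributions = (3.4, 5, 4.4, 0.6); G = 13.4.
W^NE = (Σα)·G − ½Σα_i² = 13.4² − ½·56.28 = 151.42.
Planner sets c_i = Σα_j = 13.4 for every i, so G^SO = 4·13.4 = 53.6.
W^SO = (Σα)·G^SO − ½·4·(Σα)² = (4/2)·13.4² = 359.12.
Deadweight loss = W^SO − W^NE = 207.7.

207.7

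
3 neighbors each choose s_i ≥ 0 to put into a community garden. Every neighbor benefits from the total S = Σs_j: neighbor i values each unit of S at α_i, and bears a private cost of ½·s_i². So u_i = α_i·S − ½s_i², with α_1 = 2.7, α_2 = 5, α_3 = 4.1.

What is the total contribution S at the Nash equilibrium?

Neighbor i's FOC: ∂u_i/∂s_i = α_i − s_i = 0, so s_i* = α_i.
NE contributions = (2.7, 5, 4.1); S = 11.8.

11.8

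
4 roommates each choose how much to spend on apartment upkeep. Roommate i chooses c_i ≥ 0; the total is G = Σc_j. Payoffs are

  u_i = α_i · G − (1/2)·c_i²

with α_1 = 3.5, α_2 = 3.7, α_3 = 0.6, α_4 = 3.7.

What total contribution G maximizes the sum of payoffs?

Planner FOC: ∂(Σu_j)/∂c_i = (Σα_j) − c_i = 0, so c_i^SO = Σα_j = 11.5 for every i; G^SO = 46.

46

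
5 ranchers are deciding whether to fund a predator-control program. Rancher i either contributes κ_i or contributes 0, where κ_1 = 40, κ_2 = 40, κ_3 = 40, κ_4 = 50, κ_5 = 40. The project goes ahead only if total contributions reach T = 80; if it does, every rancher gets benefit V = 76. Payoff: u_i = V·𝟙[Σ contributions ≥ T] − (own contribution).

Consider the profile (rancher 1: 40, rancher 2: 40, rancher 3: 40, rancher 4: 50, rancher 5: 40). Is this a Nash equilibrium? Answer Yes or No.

No

Total = 210 ≥ 80: provided.
Rancher 1 (pledges 40, payoff 36): dropping to 0 → total 170, payoff 76. Profitable deviation.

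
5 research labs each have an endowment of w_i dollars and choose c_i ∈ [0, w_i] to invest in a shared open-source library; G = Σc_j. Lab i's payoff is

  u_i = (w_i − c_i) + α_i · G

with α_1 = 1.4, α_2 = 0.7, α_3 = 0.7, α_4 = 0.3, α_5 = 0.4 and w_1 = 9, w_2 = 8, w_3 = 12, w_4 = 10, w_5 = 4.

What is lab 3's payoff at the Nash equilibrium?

∂u_i/∂c_i = α_i − 1, so lab i contributes w_i if α_i > 1, else 0.
α_i > 1 for i ∈ {1}; NE contributions (9, 0, 0, 0, 0), G = 9.
u_3 = (12 − 0) + 0.7·9 = 18.3.

18.3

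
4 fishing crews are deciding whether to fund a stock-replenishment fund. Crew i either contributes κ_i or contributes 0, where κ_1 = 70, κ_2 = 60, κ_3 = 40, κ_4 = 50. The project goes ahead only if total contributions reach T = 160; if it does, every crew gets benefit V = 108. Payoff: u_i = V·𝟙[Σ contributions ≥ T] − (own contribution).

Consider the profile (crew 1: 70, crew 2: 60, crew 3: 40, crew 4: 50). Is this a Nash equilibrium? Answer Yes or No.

Total = 220 ≥ 160: provided.
Crew 1 (pledges 70, payoff 38): dropping to 0 → total 150, payoff 0. No gain.
Crew 2 (pledges 60, payoff 48): dropping to 0 → total 160, payoff 108. Profitable deviation.

No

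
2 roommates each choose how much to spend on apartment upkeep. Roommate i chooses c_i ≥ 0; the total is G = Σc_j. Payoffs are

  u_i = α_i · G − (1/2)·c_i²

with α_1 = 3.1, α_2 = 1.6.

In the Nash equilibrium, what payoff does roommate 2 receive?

6.24

Roommate i's FOC: ∂u_i/∂c_i = α_i − c_i = 0, so c_i* = α_i.
NE contributions = (3.1, 1.6); G = 4.7.
u_2 = α_2·G − ½·(c_2)² = 1.6·4.7 − ½·1.6² = 6.24.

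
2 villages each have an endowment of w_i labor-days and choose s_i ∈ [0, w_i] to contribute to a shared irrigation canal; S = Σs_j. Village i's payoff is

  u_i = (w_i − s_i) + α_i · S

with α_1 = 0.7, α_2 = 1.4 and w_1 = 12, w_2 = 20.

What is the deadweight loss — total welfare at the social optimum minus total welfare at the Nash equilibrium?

∂u_i/∂s_i = α_i − 1, so village i contributes w_i if α_i > 1, else 0.
α_i > 1 for i ∈ {2}; NE contributions (0, 20), S = 20.
W^NE = Σw_i − S^NE + (Σα_i)·S^NE = 32 + 1.1·20 = 54.
Planner: ∂(Σu_j)/∂s_i = Σα_j − 1 = 1.1 > 0, so everyone contributes w_i; S^SO = 32, W^SO = 32 + 1.1·32 = 67.2.
Deadweight loss = 13.2.

13.2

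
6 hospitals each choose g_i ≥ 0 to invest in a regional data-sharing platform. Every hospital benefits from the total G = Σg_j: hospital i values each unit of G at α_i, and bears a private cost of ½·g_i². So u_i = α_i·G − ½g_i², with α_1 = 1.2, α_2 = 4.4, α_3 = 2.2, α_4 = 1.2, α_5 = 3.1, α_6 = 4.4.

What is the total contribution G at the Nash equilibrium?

16.5

Hospital i's FOC: ∂u_i/∂g_i = α_i − g_i = 0, so g_i* = α_i.
NE contributions = (1.2, 4.4, 2.2, 1.2, 3.1, 4.4); G = 16.5.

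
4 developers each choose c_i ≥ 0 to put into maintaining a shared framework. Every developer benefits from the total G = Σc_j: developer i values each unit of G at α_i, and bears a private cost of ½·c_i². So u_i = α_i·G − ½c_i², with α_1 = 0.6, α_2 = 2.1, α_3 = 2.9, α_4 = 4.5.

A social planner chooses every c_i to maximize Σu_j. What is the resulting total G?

Planner FOC: ∂(Σu_j)/∂c_i = (Σα_j) − c_i = 0, so c_i^SO = Σα_j = 10.1 for every i; G^SO = 40.4.

40.4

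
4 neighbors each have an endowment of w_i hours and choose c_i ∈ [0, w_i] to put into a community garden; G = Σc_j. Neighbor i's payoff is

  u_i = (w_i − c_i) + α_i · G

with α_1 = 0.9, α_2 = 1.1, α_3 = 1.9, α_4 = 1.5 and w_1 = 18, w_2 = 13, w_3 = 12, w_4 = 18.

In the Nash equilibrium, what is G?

∂u_i/∂c_i = α_i − 1, so neighbor i contributes w_i if α_i > 1, else 0.
α_i > 1 for i ∈ {2, 3, 4}; NE contributions (0, 13, 12, 18), G = 43.

43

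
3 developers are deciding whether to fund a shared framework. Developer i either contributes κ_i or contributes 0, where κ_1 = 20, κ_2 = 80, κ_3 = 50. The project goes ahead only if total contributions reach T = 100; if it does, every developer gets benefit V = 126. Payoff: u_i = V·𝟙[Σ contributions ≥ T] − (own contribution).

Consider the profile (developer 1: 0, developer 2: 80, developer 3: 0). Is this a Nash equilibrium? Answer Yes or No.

No

Total = 80 < 100: not provided.
Developer 1 (pledges 0, payoff 0): pledging 20 → total 100, payoff 106. Profitable deviation.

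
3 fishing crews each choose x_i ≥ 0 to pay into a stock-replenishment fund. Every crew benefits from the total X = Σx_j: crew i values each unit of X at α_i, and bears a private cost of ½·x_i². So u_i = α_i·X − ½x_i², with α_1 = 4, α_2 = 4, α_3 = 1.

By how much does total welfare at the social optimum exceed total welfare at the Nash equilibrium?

57

Crew i's FOC: ∂u_i/∂x_i = α_i − x_i = 0, so x_i* = α_i.
NE contributions = (4, 4, 1); X = 9.
W^NE = (Σα)·X − ½Σα_i² = 9² − ½·33 = 64.5.
Planner sets x_i = Σα_j = 9 for every i, so X^SO = 3·9 = 27.
W^SO = (Σα)·X^SO − ½·3·(Σα)² = (3/2)·9² = 121.5.
Deadweight loss = W^SO − W^NE = 57.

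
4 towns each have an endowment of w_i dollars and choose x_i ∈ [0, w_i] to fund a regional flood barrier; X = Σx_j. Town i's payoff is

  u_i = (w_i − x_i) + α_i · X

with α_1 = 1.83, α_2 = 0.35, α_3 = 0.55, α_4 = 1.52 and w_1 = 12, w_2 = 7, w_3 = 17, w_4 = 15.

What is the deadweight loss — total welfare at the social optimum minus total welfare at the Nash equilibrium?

∂u_i/∂x_i = α_i − 1, so town i contributes w_i if α_i > 1, else 0.
α_i > 1 for i ∈ {1, 4}; NE contributions (12, 0, 0, 15), X = 27.
W^NE = Σw_i − X^NE + (Σα_i)·X^NE = 51 + 3.25·27 = 138.75.
Planner: ∂(Σu_j)/∂x_i = Σα_j − 1 = 3.25 > 0, so everyone contributes w_i; X^SO = 51, W^SO = 51 + 3.25·51 = 216.75.
Deadweight loss = 78.

78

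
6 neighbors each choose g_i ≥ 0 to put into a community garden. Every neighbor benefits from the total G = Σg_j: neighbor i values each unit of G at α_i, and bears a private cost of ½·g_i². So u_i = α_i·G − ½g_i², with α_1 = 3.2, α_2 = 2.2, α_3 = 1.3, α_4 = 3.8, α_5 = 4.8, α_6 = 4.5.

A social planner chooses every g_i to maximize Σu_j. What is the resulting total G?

118.8

Planner FOC: ∂(Σu_j)/∂g_i = (Σα_j) − g_i = 0, so g_i^SO = Σα_j = 19.8 for every i; G^SO = 118.8.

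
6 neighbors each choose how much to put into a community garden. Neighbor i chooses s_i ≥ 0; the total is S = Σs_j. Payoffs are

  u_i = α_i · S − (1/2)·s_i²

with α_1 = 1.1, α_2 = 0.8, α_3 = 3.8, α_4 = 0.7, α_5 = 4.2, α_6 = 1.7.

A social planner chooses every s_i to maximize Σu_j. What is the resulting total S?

73.8

Planner FOC: ∂(Σu_j)/∂s_i = (Σα_j) − s_i = 0, so s_i^SO = Σα_j = 12.3 for every i; S^SO = 73.8.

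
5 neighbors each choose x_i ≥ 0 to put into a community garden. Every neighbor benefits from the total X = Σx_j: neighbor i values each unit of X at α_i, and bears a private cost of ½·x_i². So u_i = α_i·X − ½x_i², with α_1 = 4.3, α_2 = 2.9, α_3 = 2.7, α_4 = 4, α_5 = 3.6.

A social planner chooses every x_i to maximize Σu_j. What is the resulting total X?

87.5

Planner FOC: ∂(Σu_j)/∂x_i = (Σα_j) − x_i = 0, so x_i^SO = Σα_j = 17.5 for every i; X^SO = 87.5.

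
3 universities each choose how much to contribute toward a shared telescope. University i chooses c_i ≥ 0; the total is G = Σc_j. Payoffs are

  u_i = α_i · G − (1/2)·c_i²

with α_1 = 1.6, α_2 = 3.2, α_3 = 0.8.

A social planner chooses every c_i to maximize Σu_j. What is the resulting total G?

16.8

Planner FOC: ∂(Σu_j)/∂c_i = (Σα_j) − c_i = 0, so c_i^SO = Σα_j = 5.6 for every i; G^SO = 16.8.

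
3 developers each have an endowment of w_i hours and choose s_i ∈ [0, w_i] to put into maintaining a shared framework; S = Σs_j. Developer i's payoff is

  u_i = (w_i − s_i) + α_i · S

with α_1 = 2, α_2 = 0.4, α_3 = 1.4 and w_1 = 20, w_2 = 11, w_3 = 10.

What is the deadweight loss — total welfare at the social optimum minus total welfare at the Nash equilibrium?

∂u_i/∂s_i = α_i − 1, so developer i contributes w_i if α_i > 1, else 0.
α_i > 1 for i ∈ {1, 3}; NE contributions (20, 0, 10), S = 30.
W^NE = Σw_i − S^NE + (Σα_i)·S^NE = 41 + 2.8·30 = 125.
Planner: ∂(Σu_j)/∂s_i = Σα_j − 1 = 2.8 > 0, so everyone contributes w_i; S^SO = 41, W^SO = 41 + 2.8·41 = 155.8.
Deadweight loss = 30.8.

30.8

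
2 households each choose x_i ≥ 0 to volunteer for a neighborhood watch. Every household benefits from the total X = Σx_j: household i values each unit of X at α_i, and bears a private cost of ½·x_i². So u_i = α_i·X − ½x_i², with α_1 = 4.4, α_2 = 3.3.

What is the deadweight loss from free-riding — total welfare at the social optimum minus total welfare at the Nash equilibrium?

15.125

Household i's FOC: ∂u_i/∂x_i = α_i − x_i = 0, so x_i* = α_i.
NE contributions = (4.4, 3.3); X = 7.7.
W^NE = (Σα)·X − ½Σα_i² = 7.7² − ½·30.25 = 44.165.
Planner sets x_i = Σα_j = 7.7 for every i, so X^SO = 2·7.7 = 15.4.
W^SO = (Σα)·X^SO − ½·2·(Σα)² = (2/2)·7.7² = 59.29.
Deadweight loss = W^SO − W^NE = 15.125.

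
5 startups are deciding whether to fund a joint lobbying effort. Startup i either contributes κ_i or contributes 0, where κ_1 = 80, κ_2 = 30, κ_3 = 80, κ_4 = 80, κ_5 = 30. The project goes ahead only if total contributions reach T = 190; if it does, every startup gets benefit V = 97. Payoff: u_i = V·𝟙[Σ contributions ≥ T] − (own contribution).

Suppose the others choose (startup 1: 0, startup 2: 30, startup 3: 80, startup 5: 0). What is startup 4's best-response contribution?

80

Others' total = 110. Contributing 80 brings total to 190 ≥ 190: gain V − κ_4 = 17.
Best response: 80.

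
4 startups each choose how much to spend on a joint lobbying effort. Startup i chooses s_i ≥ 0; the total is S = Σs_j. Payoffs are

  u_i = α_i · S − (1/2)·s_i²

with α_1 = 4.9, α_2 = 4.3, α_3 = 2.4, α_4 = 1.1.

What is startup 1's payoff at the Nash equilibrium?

Startup i's FOC: ∂u_i/∂s_i = α_i − s_i = 0, so s_i* = α_i.
NE contributions = (4.9, 4.3, 2.4, 1.1); S = 12.7.
u_1 = α_1·S − ½·(s_1)² = 4.9·12.7 − ½·4.9² = 50.225.

50.225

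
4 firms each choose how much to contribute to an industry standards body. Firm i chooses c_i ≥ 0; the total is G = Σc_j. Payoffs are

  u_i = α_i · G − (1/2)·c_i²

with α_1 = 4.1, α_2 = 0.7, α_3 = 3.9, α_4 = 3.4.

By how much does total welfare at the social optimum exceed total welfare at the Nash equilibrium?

Firm i's FOC: ∂u_i/∂c_i = α_i − c_i = 0, so c_i* = α_i.
NE contributions = (4.1, 0.7, 3.9, 3.4); G = 12.1.
W^NE = (Σα)·G − ½Σα_i² = 12.1² − ½·44.07 = 124.375.
Planner sets c_i = Σα_j = 12.1 for every i, so G^SO = 4·12.1 = 48.4.
W^SO = (Σα)·G^SO − ½·4·(Σα)² = (4/2)·12.1² = 292.82.
Deadweight loss = W^SO − W^NE = 168.445.

168.445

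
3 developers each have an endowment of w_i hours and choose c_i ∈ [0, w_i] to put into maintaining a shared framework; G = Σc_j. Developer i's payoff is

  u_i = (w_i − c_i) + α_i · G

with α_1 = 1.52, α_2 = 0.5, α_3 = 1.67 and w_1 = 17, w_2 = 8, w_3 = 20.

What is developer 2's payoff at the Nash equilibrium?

26.5

∂u_i/∂c_i = α_i − 1, so developer i contributes w_i if α_i > 1, else 0.
α_i > 1 for i ∈ {1, 3}; NE contributions (17, 0, 20), G = 37.
u_2 = (8 − 0) + 0.5·37 = 26.5.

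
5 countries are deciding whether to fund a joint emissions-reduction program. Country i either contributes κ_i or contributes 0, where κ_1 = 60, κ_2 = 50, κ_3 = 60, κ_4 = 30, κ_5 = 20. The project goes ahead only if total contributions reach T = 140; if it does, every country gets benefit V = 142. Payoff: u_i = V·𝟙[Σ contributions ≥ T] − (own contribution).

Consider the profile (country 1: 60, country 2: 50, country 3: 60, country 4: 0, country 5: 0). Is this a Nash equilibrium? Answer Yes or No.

Total = 170 ≥ 140: provided.
Country 1 (pledges 60, payoff 82): dropping to 0 → total 110, payoff 0. No gain.
Country 2 (pledges 50, payoff 92): dropping to 0 → total 120, payoff 0. No gain.
Country 3 (pledges 60, payoff 82): dropping to 0 → total 110, payoff 0. No gain.
Country 4 (pledges 0, payoff 142): pledging 30 → total 200, payoff 112. No gain.
Country 5 (pledges 0, payoff 142): pledging 20 → total 190, payoff 122. No gain.

Yes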